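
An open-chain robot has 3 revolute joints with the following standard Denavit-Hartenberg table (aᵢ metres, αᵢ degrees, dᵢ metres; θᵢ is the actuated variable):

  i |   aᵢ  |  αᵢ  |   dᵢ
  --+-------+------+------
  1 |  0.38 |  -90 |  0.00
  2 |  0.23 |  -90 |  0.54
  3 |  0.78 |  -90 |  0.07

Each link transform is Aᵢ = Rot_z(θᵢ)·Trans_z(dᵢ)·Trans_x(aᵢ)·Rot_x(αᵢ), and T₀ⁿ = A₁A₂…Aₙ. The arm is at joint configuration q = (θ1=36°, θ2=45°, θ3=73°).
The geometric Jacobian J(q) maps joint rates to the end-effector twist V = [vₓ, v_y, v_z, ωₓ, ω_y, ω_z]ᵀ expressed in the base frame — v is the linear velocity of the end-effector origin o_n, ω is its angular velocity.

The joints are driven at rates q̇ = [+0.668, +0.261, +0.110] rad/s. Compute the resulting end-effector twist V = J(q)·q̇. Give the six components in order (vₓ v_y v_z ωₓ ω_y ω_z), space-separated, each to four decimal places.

-0.2567 0.3228 -0.0136 -0.2163 0.1654 0.5902

o_n = [0.6505, 0.2181, -0.3734]
J₁: ẑ×o_n = [-0.2181, 0.6505, 0.0000], ω = ẑ
J2: z=[-0.5878, 0.8090, 0.0000] o=[0.3074, 0.2234, 0.0000] → [-0.3021, -0.2195, -0.2744, -0.5878, 0.8090, 0.0000]
J3: z=[-0.5721, -0.4156, -0.7071] o=[0.1216, 0.7558, -0.1626] → [-0.2927, -0.4945, 0.5274, -0.5721, -0.4156, -0.7071]
V = J·q̇ = [-0.2567, 0.3228, -0.0136, -0.2163, 0.1654, 0.5902]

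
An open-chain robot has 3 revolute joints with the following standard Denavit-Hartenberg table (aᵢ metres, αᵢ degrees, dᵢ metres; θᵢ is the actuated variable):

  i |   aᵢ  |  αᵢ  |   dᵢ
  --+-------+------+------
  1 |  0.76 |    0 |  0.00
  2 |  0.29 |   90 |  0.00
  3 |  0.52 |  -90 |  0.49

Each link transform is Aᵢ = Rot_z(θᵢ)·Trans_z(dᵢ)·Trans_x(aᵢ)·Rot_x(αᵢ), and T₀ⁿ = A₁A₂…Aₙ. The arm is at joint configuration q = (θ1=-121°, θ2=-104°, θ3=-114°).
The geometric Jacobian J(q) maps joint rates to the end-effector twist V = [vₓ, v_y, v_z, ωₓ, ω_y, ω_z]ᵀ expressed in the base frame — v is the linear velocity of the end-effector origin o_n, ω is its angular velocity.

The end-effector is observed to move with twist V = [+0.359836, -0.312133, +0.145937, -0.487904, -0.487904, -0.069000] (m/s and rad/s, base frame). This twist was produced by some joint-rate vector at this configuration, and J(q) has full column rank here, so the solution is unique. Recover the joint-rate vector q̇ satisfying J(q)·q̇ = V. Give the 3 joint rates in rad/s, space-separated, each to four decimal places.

0.1540 -0.2230 -0.6900

o_n = [-0.1005, -0.2495, -0.4750]
J₁: ẑ×o_n = [0.2495, -0.1005, 0.0000], ω = ẑ
J2: z=[0.0000, 0.0000, 1.0000] o=[-0.3914, -0.6514, 0.0000] → [-0.4020, 0.2910, 0.0000, 0.0000, 0.0000, 1.0000]
J3: z=[0.7071, 0.7071, 0.0000] o=[-0.5965, -0.4464, 0.0000] → [-0.3359, 0.3359, -0.2115, 0.7071, 0.7071, 0.0000]
q̇ = J⁺·V = [0.1540, -0.2230, -0.6900]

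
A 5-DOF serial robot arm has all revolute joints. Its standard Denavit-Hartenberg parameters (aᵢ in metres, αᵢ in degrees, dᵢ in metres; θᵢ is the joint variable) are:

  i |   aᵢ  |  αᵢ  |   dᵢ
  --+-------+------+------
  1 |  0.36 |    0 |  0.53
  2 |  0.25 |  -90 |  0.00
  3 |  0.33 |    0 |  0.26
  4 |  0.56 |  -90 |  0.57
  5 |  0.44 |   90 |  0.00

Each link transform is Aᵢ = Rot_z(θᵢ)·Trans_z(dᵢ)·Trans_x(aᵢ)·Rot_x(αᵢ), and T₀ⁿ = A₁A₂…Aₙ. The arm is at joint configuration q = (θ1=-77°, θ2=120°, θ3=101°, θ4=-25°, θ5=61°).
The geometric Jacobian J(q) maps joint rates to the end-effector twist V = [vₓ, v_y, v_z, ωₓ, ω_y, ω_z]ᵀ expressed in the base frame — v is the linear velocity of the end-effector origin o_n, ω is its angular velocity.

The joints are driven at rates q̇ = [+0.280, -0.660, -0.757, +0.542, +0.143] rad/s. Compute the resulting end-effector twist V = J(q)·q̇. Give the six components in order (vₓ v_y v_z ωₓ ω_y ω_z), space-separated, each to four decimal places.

o_n = [0.0510, 0.2299, -0.5443]
J₁: ẑ×o_n = [-0.2299, 0.0510, 0.0000], ω = ẑ
J2: z=[0.0000, 0.0000, 1.0000] o=[0.0810, -0.3508, 0.5300] → [-0.5807, -0.0300, 0.0000, 0.0000, 0.0000, 1.0000]
J3: z=[-0.6820, 0.7314, 0.0000] o=[0.2638, -0.1803, 0.5300] → [-0.7857, -0.7327, -0.1241, -0.6820, 0.7314, 0.0000]
J4: z=[-0.6820, 0.7314, 0.0000] o=[0.0405, -0.0331, 0.2061] → [-0.5488, -0.5117, -0.1871, -0.6820, 0.7314, 0.0000]
J5: z=[-0.7096, -0.6617, -0.2419] o=[-0.2492, 0.4762, -0.3373] → [0.0774, -0.2195, 0.3734, -0.7096, -0.6617, -0.2419]
V = J·q̇ = [0.6273, 0.2799, 0.0460, 0.0452, -0.2519, -0.4146]

0.6273 0.2799 0.0460 0.0452 -0.2519 -0.4146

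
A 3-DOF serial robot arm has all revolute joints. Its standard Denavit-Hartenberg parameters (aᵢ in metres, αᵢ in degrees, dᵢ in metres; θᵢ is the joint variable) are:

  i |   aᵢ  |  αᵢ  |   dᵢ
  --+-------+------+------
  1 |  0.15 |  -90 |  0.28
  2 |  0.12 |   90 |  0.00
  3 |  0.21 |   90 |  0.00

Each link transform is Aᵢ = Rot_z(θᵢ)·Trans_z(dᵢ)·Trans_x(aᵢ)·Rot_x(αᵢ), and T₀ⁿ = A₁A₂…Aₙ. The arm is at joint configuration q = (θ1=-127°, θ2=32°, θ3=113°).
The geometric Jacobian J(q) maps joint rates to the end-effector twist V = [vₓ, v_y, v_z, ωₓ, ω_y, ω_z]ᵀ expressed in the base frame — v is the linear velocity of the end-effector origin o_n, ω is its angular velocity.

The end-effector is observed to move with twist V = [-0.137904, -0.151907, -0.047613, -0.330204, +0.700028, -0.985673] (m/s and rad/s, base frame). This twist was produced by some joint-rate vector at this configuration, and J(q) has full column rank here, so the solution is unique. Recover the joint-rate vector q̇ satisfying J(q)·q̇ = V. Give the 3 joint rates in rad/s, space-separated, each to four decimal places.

o_n = [0.0447, -0.2618, 0.2599]
J₁: ẑ×o_n = [0.2618, 0.0447, -0.0000], ω = ẑ
J2: z=[0.7986, -0.6018, 0.0000] o=[-0.0903, -0.1198, 0.2800] → [0.0121, 0.0161, -0.0322, 0.7986, -0.6018, 0.0000]
J3: z=[-0.3189, -0.4232, 0.8480] o=[-0.1515, -0.2011, 0.2164] → [0.0331, 0.1803, 0.1024, -0.3189, -0.4232, 0.8480]
q̇ = J⁺·V = [-0.4090, -0.6850, -0.6800]

-0.4090 -0.6850 -0.6800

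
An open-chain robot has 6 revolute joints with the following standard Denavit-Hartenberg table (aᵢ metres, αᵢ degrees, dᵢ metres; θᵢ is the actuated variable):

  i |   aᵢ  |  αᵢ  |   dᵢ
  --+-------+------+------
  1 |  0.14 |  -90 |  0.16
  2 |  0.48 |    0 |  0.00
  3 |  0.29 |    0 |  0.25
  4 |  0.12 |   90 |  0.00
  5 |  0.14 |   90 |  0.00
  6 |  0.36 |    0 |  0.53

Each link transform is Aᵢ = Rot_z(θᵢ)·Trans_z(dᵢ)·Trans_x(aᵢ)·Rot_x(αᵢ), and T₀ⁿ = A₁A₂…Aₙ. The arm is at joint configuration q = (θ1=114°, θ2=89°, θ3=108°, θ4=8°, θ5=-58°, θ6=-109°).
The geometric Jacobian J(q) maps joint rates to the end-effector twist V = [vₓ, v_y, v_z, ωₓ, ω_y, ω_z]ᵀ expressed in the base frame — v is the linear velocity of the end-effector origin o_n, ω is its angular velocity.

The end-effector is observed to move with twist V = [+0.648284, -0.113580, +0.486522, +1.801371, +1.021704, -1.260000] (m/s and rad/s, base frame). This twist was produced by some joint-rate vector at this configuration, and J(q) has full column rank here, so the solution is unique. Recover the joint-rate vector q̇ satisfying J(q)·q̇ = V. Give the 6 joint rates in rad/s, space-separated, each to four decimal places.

-0.6710 -0.6120 -0.9800 -0.2000 0.4490 0.5080

o_n = [-0.0772, 0.2968, -0.0608]
J₁: ẑ×o_n = [-0.2968, -0.0772, 0.0000], ω = ẑ
J2: z=[-0.9135, -0.4067, 0.0000] o=[-0.0569, 0.1279, 0.1600] → [0.0898, -0.2017, -0.1626, -0.9135, -0.4067, 0.0000]
J3: z=[-0.9135, -0.4067, 0.0000] o=[-0.0604, 0.1355, -0.3199] → [-0.1054, 0.2367, -0.1542, -0.9135, -0.4067, 0.0000]
J4: z=[-0.9135, -0.4067, 0.0000] o=[-0.1759, -0.2195, -0.2351] → [-0.0709, 0.1593, -0.4315, -0.9135, -0.4067, 0.0000]
J5: z=[0.1719, -0.3861, -0.9063] o=[-0.1317, -0.3188, -0.1844] → [0.5102, -0.0706, 0.1269, 0.1719, -0.3861, -0.9063]
J6: z=[0.1715, 0.9177, -0.3584] o=[0.0041, -0.3320, -0.1531] → [0.3101, 0.0133, 0.1825, 0.1715, 0.9177, -0.3584]
q̇ = J⁺·V = [-0.6710, -0.6120, -0.9800, -0.2000, 0.4490, 0.5080]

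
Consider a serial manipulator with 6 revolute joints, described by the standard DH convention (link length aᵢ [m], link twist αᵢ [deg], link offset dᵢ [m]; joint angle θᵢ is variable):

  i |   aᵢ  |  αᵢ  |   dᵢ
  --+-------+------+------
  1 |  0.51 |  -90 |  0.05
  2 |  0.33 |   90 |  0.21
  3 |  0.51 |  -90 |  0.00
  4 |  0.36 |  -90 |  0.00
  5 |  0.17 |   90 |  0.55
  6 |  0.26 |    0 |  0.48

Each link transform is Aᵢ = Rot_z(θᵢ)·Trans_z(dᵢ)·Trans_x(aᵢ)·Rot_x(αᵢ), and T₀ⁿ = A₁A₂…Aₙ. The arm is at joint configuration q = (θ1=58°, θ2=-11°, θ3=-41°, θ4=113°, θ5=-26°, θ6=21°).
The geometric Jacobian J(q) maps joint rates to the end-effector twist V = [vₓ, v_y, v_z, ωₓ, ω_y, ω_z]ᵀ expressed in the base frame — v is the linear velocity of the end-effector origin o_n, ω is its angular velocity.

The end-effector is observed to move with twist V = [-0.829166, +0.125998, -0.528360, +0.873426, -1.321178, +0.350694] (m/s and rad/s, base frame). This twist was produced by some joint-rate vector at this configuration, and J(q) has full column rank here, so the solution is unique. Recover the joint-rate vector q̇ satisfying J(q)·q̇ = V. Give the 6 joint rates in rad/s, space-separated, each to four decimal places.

0.9300 0.1750 0.1670 -0.9560 -0.6890 -0.8450

o_n = [-0.1669, 1.3546, -0.0751]
J₁: ẑ×o_n = [-1.3546, -0.1669, 0.0000], ω = ẑ
J2: z=[-0.8480, 0.5299, 0.0000] o=[0.2703, 0.4325, 0.0500] → [-0.0663, -0.1061, -0.5503, -0.8480, 0.5299, 0.0000]
J3: z=[-0.1011, -0.1618, 0.9816] o=[0.2638, 0.8185, 0.1130] → [-0.4958, -0.4419, -0.1239, -0.1011, -0.1618, 0.9816]
J4: z=[-0.2988, 0.9461, 0.1252] o=[0.7478, 0.9616, 0.1864] → [-0.2967, -0.1927, 0.7480, -0.2988, 0.9461, 0.1252]
J5: z=[-0.9130, -0.3215, 0.2510] o=[0.6478, 0.9758, -0.1591] → [-0.1221, -0.1278, -0.6079, -0.9130, -0.3215, 0.2510]
J6: z=[-0.1468, 0.8331, 0.5333] o=[0.0810, 0.8754, -0.1584] → [-0.1862, -0.1200, 0.1362, -0.1468, 0.8331, 0.5333]
q̇ = J⁺·V = [0.9300, 0.1750, 0.1670, -0.9560, -0.6890, -0.8450]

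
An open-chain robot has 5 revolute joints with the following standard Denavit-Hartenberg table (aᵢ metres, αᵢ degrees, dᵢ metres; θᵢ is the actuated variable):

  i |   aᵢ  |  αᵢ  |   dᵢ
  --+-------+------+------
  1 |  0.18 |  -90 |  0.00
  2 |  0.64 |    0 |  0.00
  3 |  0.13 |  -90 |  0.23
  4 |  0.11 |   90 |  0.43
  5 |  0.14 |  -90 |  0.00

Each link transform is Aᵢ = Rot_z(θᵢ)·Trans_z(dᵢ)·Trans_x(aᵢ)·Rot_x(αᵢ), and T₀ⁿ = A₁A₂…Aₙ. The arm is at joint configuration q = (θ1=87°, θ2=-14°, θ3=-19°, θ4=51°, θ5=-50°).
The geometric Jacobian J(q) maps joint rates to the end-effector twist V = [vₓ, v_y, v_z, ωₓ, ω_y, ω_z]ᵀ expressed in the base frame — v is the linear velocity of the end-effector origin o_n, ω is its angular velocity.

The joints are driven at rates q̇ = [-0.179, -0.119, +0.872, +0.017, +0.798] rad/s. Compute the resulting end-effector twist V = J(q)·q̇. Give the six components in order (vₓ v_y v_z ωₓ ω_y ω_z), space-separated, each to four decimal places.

o_n = [-0.0121, 1.1936, 0.0235]
J₁: ẑ×o_n = [-1.1936, -0.0121, 0.0000], ω = ẑ
J2: z=[-0.9986, 0.0523, 0.0000] o=[0.0094, 0.1798, 0.0000] → [0.0012, 0.0235, -1.0114, -0.9986, 0.0523, 0.0000]
J3: z=[-0.9986, 0.0523, 0.0000] o=[0.0419, 0.7999, 0.1548] → [-0.0069, -0.1312, -0.3904, -0.9986, 0.0523, 0.0000]
J4: z=[0.0285, 0.5439, -0.8387] o=[-0.1821, 0.9208, 0.2256] → [0.1189, -0.1368, -0.0846, 0.0285, 0.5439, -0.8387]
J5: z=[-0.5943, 0.6838, 0.4233] o=[-0.0814, 1.2082, -0.0973] → [0.0888, 0.1011, -0.0387, -0.5943, 0.6838, 0.4233]
V = J·q̇ = [0.2804, -0.0366, -0.2524, -1.2258, 0.5943, 0.1445]

0.2804 -0.0366 -0.2524 -1.2258 0.5943 0.1445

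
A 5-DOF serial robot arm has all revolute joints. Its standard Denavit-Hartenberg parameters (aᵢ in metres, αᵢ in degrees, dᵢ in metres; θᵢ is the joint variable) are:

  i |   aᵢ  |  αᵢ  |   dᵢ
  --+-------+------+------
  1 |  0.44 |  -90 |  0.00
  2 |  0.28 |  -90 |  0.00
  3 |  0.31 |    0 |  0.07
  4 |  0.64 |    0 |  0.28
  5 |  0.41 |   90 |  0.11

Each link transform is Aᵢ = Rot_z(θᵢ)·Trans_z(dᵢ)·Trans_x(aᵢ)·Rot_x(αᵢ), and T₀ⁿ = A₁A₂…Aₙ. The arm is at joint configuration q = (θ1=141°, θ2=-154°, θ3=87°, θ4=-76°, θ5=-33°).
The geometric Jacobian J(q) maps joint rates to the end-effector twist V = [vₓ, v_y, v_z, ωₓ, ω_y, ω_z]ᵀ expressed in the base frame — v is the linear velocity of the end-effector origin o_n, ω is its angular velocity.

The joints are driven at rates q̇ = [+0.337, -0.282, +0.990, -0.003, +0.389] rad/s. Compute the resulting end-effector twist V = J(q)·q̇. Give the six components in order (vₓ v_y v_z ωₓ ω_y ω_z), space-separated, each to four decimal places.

o_n = [0.5876, -0.1180, 0.9853]
J₁: ẑ×o_n = [0.1180, 0.5876, -0.0000], ω = ẑ
J2: z=[-0.6293, -0.7771, 0.0000] o=[-0.3419, 0.2769, 0.0000] → [-0.7658, 0.6201, 0.9709, -0.6293, -0.7771, 0.0000]
J3: z=[-0.3407, 0.2759, 0.8988] o=[-0.1464, 0.1185, 0.1227] → [0.4506, 0.9536, -0.1219, -0.3407, 0.2759, 0.8988]
J4: z=[-0.3407, 0.2759, 0.8988] o=[0.0359, 0.3692, 0.1928] → [0.6566, 0.7659, 0.0138, -0.3407, 0.2759, 0.8988]
J5: z=[-0.3407, 0.2759, 0.8988] o=[0.4562, 0.1860, 0.7198] → [0.3465, 0.2086, 0.0673, -0.3407, 0.2759, 0.8988]
V = J·q̇ = [0.8346, 1.0460, -0.3683, -0.2913, 0.5988, 1.5737]

0.8346 1.0460 -0.3683 -0.2913 0.5988 1.5737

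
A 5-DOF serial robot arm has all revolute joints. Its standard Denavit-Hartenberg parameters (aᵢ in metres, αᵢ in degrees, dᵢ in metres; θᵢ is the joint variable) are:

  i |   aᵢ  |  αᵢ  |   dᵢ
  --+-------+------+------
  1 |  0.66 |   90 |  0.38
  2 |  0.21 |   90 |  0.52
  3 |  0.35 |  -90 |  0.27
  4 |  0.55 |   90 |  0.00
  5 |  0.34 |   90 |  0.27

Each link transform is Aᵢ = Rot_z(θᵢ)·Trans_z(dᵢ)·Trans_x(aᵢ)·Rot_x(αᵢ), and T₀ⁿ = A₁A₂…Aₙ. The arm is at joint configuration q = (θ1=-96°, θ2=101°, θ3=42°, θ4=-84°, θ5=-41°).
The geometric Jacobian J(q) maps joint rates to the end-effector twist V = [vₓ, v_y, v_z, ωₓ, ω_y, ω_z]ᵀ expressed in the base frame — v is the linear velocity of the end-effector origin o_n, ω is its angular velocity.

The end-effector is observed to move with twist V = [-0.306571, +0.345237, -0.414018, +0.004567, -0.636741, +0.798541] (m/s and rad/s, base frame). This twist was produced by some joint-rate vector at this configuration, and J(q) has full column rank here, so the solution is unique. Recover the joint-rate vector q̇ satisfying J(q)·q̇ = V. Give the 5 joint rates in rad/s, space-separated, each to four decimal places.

o_n = [-0.6349, -1.5905, 1.0636]
J₁: ẑ×o_n = [1.5905, -0.6349, 0.0000], ω = ẑ
J2: z=[-0.9945, 0.1045, 0.0000] o=[-0.0690, -0.6564, 0.3800] → [0.0715, 0.6798, 0.9881, -0.9945, 0.1045, 0.0000]
J3: z=[-0.1026, -0.9762, 0.1908] o=[-0.5820, -0.5622, 0.5861] → [-0.2699, 0.0389, 0.0538, -0.1026, -0.9762, 0.1908]
J4: z=[-0.7524, -0.0493, -0.6568] o=[-0.8374, -0.7519, 0.8930] → [-0.5592, -0.0046, 0.6409, -0.7524, -0.0493, -0.6568]
J5: z=[0.6364, -0.3119, -0.7055] o=[-0.9309, -1.2738, 1.0393] → [-0.2310, -0.2243, -0.1092, 0.6364, -0.3119, -0.7055]
q̇ = J⁺·V = [-0.3640, -0.1610, 0.9290, -0.6160, -0.8230]

-0.3640 -0.1610 0.9290 -0.6160 -0.8230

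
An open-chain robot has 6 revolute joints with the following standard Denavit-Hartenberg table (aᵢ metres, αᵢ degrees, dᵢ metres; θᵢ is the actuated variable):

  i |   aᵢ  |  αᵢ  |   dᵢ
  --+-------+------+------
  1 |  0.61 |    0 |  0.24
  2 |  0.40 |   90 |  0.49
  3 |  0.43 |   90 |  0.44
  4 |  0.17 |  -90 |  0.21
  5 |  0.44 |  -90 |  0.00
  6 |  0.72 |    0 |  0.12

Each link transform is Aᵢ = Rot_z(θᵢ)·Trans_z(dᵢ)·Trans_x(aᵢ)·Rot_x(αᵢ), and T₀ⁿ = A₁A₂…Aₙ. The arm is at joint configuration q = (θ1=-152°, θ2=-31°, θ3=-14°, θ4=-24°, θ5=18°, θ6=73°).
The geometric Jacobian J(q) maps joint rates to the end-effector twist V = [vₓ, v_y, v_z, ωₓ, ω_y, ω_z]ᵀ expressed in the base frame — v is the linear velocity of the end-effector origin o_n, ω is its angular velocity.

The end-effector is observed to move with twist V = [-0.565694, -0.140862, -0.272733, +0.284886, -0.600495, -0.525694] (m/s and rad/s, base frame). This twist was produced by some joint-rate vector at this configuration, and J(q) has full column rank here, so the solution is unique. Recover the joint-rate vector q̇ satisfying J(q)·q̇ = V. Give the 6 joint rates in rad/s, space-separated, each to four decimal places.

o_n = [-1.7999, -0.7157, 0.6296]
J₁: ẑ×o_n = [0.7157, -1.7999, 0.0000], ω = ẑ
J2: z=[0.0000, 0.0000, 1.0000] o=[-0.5386, -0.2864, 0.2400] → [0.4293, -1.2613, 0.0000, 0.0000, 0.0000, 1.0000]
J3: z=[0.0523, 0.9986, 0.0000] o=[-0.9380, -0.2654, 0.7300] → [-0.1002, 0.0053, 0.8371, 0.0523, 0.9986, 0.0000]
J4: z=[0.2416, -0.0127, -0.9703] o=[-1.3317, 0.1958, 0.6260] → [-0.8844, 0.4535, -0.2261, 0.2416, -0.0127, -0.9703]
J5: z=[-0.3463, 0.9329, -0.0984] o=[-1.4350, 0.1320, 0.3846] → [0.1452, 0.1207, 0.6340, -0.3463, 0.9329, -0.0984]
J6: z=[0.0504, 0.1232, 0.9911] o=[-1.8472, -0.0169, 0.4241] → [0.7179, 0.0365, -0.0410, 0.0504, 0.1232, 0.9911]
q̇ = J⁺·V = [0.0750, -0.1120, 0.3100, -0.0400, -0.8940, -0.6210]

0.0750 -0.1120 0.3100 -0.0400 -0.8940 -0.6210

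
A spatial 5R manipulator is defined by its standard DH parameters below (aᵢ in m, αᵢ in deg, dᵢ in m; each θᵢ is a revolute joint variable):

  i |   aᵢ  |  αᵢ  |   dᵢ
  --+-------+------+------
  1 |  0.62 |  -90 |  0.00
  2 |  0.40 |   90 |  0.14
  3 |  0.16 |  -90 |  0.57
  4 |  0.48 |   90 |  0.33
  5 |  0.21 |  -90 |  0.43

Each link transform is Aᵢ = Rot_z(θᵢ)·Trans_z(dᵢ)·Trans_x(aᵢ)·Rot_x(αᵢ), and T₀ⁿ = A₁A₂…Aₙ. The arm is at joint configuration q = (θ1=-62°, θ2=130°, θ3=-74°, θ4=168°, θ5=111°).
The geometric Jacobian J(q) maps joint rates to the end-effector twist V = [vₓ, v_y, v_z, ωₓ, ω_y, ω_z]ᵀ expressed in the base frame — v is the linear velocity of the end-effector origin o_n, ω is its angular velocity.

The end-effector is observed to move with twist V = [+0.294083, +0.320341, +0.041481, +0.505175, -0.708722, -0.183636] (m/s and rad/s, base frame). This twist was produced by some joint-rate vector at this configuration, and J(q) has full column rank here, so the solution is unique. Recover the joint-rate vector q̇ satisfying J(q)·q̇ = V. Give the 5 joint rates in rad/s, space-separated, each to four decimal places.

o_n = [0.4294, 0.0994, -0.7048]
J₁: ẑ×o_n = [-0.0994, 0.4294, 0.0000], ω = ẑ
J2: z=[0.8829, 0.4695, 0.0000] o=[0.2911, -0.5474, 0.0000] → [-0.3309, 0.6223, 0.5062, 0.8829, 0.4695, 0.0000]
J3: z=[0.3596, -0.6764, -0.6428] o=[0.2940, -0.2547, -0.3064] → [0.4971, 0.0562, 0.2190, 0.3596, -0.6764, -0.6428]
J4: z=[-0.0467, 0.6750, -0.7364] o=[0.3499, -0.6874, -0.7066] → [0.5806, -0.0585, -0.0904, -0.0467, 0.6750, -0.7364]
J5: z=[-0.5455, 0.6003, 0.5848] o=[0.7361, -0.2587, -0.7863] → [-0.1605, -0.1349, -0.0113, -0.5455, 0.6003, 0.5848]
q̇ = J⁺·V = [0.5490, -0.0670, 0.3250, 0.0560, -0.8250]

0.5490 -0.0670 0.3250 0.0560 -0.8250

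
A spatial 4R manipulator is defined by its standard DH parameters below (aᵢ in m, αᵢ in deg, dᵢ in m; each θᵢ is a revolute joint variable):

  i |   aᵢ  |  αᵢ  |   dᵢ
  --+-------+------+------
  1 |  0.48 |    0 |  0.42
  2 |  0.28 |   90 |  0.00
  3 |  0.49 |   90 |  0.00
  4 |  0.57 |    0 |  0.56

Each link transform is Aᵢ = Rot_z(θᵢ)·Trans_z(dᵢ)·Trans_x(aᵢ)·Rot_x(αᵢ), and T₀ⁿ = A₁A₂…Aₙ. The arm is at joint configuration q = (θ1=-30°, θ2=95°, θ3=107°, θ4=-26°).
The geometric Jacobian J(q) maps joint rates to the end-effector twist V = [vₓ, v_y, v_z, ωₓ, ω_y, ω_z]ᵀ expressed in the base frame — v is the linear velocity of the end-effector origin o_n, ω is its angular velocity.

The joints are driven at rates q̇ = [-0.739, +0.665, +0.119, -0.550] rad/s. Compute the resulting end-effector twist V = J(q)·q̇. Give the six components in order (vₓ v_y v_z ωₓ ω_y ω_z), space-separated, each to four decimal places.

o_n = [0.4100, 0.3391, 1.5422]
J₁: ẑ×o_n = [-0.3391, 0.4100, 0.0000], ω = ẑ
J2: z=[0.0000, 0.0000, 1.0000] o=[0.4157, -0.2400, 0.4200] → [-0.5791, -0.0056, 0.0000, 0.0000, 0.0000, 1.0000]
J3: z=[0.9063, -0.4226, 0.0000] o=[0.5340, 0.0138, 0.4200] → [-0.4743, -1.0171, 0.2425, 0.9063, -0.4226, 0.0000]
J4: z=[0.4042, 0.8667, 0.2924] o=[0.4735, -0.1161, 0.8886] → [0.4334, -0.2827, 0.2390, 0.4042, 0.8667, 0.2924]
V = J·q̇ = [-0.4293, -0.2723, -0.1026, -0.1144, -0.5270, -0.2348]

-0.4293 -0.2723 -0.1026 -0.1144 -0.5270 -0.2348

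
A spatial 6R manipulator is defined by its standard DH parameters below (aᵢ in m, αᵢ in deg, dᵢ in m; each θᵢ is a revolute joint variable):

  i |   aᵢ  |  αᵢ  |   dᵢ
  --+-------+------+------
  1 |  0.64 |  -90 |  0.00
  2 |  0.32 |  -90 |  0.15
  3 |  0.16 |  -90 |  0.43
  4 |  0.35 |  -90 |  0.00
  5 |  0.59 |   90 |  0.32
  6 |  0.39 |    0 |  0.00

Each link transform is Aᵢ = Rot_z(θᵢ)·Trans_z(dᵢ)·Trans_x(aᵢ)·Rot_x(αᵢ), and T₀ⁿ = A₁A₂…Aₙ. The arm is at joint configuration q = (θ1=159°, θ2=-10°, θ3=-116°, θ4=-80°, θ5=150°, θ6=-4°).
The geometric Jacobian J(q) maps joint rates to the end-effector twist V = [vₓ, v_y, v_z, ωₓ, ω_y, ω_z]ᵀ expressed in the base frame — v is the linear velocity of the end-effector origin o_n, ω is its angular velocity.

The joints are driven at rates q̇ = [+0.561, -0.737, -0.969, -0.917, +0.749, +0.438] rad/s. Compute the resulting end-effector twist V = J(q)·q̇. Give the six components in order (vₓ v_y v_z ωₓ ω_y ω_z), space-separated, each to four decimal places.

o_n = [-0.4167, -0.1193, 0.0611]
J₁: ẑ×o_n = [0.1193, -0.4167, 0.0000], ω = ẑ
J2: z=[-0.3584, -0.9336, 0.0000] o=[-0.5975, 0.2294, 0.0000] → [-0.0570, 0.0219, 0.2937, -0.3584, -0.9336, 0.0000]
J3: z=[-0.1621, 0.0622, -0.9848] o=[-0.9455, 0.2023, 0.0556] → [-0.3163, -0.5198, 0.0192, -0.1621, 0.0622, -0.9848]
J4: z=[-0.9834, -0.0920, 0.1561] o=[-1.0022, 0.0700, -0.3801] → [-0.0111, 0.5252, 0.2400, -0.9834, -0.0920, 0.1561]
J5: z=[0.1079, -0.9895, 0.0960] o=[-1.0532, 0.0311, -0.7242] → [-0.7626, -0.0236, 0.6136, 0.1079, -0.9895, 0.0960]
J6: z=[0.7789, 0.0241, -0.6267] o=[-0.6541, -0.2016, -0.2372] → [0.0588, -0.3811, 0.0584, 0.7789, 0.0241, -0.6267]
V = J·q̇ = [-0.1199, -0.4124, 0.0300, 1.7450, -0.0184, 1.1696]

-0.1199 -0.4124 0.0300 1.7450 -0.0184 1.1696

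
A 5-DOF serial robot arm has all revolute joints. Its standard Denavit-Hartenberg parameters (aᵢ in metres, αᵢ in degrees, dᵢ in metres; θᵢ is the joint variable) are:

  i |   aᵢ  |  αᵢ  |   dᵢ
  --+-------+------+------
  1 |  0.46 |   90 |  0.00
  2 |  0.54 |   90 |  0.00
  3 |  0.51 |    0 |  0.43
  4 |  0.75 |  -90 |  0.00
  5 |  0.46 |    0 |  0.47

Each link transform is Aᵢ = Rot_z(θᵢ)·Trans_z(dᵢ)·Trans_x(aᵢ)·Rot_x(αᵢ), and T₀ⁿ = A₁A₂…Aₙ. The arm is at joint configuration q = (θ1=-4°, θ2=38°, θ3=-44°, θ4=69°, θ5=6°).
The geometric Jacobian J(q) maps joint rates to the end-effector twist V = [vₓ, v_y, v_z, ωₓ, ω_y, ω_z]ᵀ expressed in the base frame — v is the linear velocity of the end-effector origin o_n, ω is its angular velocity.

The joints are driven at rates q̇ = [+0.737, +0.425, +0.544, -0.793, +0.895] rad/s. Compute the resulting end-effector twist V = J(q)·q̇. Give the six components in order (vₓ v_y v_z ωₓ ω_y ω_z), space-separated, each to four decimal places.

0.2493 1.5873 1.2644 -0.5365 -1.2016 0.7003

o_n = [2.0698, -0.7282, 0.8088]
J₁: ẑ×o_n = [0.7282, 2.0698, -0.0000], ω = ẑ
J2: z=[-0.0698, -0.9976, 0.0000] o=[0.4589, -0.0321, 0.0000] → [-0.8069, 0.0564, 1.6556, -0.0698, -0.9976, 0.0000]
J3: z=[0.6142, -0.0429, -0.7880] o=[0.8834, -0.0618, 0.3325] → [-0.5456, -1.2275, -0.3583, 0.6142, -0.0429, -0.7880]
J4: z=[0.6142, -0.0429, -0.7880] o=[1.4606, 0.2530, 0.2195] → [-0.7985, -0.8421, -0.5764, 0.6142, -0.0429, -0.7880]
J5: z=[-0.3954, -0.8809, -0.2602] o=[1.9728, -0.1005, 0.6380] → [-0.3138, 0.0423, 0.3337, -0.3954, -0.8809, -0.2602]
V = J·q̇ = [0.2493, 1.5873, 1.2644, -0.5365, -1.2016, 0.7003]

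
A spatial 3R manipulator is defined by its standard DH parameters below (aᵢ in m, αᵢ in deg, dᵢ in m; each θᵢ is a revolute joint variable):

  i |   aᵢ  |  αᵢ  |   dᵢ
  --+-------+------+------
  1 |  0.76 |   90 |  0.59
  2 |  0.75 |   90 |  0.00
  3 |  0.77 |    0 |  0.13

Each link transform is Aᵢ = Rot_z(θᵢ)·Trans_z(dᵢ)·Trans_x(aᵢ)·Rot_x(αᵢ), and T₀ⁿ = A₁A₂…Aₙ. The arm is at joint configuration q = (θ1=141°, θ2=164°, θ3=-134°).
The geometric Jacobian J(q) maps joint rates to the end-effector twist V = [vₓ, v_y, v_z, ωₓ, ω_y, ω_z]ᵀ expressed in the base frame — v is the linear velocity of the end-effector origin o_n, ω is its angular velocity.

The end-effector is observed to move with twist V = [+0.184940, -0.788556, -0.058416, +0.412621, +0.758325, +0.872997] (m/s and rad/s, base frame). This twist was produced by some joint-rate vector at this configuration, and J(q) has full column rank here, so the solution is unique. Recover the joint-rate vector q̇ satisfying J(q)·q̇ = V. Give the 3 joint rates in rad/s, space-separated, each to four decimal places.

o_n = [-0.8064, -0.0598, 0.7743]
J₁: ẑ×o_n = [0.0598, -0.8064, 0.0000], ω = ẑ
J2: z=[0.6293, 0.7771, 0.0000] o=[-0.5906, 0.4783, 0.5900] → [0.1432, -0.1160, -0.1709, 0.6293, 0.7771, 0.0000]
J3: z=[-0.2142, 0.1735, 0.9613] o=[-0.0304, 0.0246, 0.7967] → [0.0772, -0.7508, 0.1527, -0.2142, 0.1735, 0.9613]
q̇ = J⁺·V = [0.3270, 0.8490, 0.5680]

0.3270 0.8490 0.5680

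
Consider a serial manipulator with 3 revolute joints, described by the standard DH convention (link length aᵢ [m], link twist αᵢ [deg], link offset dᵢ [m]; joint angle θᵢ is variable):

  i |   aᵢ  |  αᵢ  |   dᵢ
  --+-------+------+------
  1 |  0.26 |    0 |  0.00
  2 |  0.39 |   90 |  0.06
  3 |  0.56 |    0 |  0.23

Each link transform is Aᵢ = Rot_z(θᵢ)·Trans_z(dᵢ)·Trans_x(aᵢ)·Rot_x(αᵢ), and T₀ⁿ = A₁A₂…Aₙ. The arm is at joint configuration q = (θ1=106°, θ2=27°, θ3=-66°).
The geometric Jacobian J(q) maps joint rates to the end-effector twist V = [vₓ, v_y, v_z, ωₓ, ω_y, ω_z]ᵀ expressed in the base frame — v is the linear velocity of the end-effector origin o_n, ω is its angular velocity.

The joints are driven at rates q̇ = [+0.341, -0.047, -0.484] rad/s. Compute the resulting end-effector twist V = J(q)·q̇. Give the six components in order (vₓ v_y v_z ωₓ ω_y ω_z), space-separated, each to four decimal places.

-0.0953 -0.2799 -0.1102 -0.3540 -0.3301 0.2940

o_n = [-0.3248, 0.8586, -0.4516]
J₁: ẑ×o_n = [-0.8586, -0.3248, 0.0000], ω = ẑ
J2: z=[0.0000, 0.0000, 1.0000] o=[-0.0717, 0.2499, 0.0000] → [-0.6087, -0.2531, 0.0000, 0.0000, 0.0000, 1.0000]
J3: z=[0.7314, 0.6820, 0.0000] o=[-0.3376, 0.5352, 0.0600] → [-0.3489, 0.3741, 0.2278, 0.7314, 0.6820, 0.0000]
V = J·q̇ = [-0.0953, -0.2799, -0.1102, -0.3540, -0.3301, 0.2940]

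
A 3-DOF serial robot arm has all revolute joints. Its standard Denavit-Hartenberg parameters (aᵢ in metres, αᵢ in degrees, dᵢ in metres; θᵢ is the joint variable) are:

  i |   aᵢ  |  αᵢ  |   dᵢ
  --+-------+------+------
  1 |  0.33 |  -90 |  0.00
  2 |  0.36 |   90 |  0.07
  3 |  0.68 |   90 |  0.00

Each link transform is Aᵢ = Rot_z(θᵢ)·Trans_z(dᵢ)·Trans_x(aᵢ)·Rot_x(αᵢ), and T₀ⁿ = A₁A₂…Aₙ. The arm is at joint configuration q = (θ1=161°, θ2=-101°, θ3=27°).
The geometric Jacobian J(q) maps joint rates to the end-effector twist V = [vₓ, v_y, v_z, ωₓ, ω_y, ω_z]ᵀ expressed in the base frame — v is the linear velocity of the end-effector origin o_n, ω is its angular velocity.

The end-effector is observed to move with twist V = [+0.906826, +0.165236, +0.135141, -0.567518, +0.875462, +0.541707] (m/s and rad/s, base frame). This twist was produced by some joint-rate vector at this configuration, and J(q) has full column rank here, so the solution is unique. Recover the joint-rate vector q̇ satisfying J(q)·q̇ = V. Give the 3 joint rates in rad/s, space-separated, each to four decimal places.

o_n = [-0.2611, -0.3106, 0.9481]
J₁: ẑ×o_n = [0.3106, -0.2611, 0.0000], ω = ẑ
J2: z=[-0.3256, -0.9455, 0.0000] o=[-0.3120, 0.1074, 0.0000] → [-0.8965, 0.3087, 0.1843, -0.3256, -0.9455, 0.0000]
J3: z=[0.9281, -0.3196, -0.1908] o=[-0.2699, 0.0189, 0.3534] → [-0.2530, -0.5537, -0.3030, 0.9281, -0.3196, -0.1908]
q̇ = J⁺·V = [0.3820, -0.6430, -0.8370]

0.3820 -0.6430 -0.8370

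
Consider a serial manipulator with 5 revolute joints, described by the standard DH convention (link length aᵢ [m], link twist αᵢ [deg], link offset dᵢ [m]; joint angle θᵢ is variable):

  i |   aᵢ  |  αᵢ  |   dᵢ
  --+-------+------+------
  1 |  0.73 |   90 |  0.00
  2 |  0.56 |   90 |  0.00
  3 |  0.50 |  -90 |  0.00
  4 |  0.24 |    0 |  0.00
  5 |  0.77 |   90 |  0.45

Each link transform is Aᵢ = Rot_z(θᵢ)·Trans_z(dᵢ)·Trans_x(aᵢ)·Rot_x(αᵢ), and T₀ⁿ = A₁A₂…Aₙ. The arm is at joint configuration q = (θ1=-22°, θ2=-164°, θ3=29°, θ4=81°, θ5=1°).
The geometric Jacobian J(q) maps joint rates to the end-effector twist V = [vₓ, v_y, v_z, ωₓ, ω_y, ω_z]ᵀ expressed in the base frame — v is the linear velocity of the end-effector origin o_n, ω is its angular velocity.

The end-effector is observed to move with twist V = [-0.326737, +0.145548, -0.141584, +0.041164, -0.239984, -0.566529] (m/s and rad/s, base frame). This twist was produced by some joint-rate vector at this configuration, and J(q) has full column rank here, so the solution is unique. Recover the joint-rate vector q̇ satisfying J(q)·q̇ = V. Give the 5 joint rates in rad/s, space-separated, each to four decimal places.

o_n = [-0.1395, -0.7053, -1.2105]
J₁: ẑ×o_n = [0.7053, -0.1395, 0.0000], ω = ẑ
J2: z=[-0.3746, -0.9272, 0.0000] o=[0.6768, -0.2735, 0.0000] → [1.1223, -0.4535, -0.5951, -0.3746, -0.9272, 0.0000]
J3: z=[-0.2556, 0.1033, 0.9613] o=[0.1777, -0.0718, -0.1544] → [0.4999, -0.5748, 0.1946, -0.2556, 0.1033, 0.9613]
J4: z=[0.1045, -0.9855, 0.1336] o=[-0.3028, -0.1391, -0.2749] → [0.9977, 0.1196, 0.1019, 0.1045, -0.9855, 0.1336]
J5: z=[0.1045, -0.9855, 0.1336] o=[-0.2783, -0.1686, -0.5118] → [0.7603, 0.0915, 0.0808, 0.1045, -0.9855, 0.1336]
q̇ = J⁺·V = [-0.2870, 0.1240, -0.3040, -0.7740, 0.8690]

-0.2870 0.1240 -0.3040 -0.7740 0.8690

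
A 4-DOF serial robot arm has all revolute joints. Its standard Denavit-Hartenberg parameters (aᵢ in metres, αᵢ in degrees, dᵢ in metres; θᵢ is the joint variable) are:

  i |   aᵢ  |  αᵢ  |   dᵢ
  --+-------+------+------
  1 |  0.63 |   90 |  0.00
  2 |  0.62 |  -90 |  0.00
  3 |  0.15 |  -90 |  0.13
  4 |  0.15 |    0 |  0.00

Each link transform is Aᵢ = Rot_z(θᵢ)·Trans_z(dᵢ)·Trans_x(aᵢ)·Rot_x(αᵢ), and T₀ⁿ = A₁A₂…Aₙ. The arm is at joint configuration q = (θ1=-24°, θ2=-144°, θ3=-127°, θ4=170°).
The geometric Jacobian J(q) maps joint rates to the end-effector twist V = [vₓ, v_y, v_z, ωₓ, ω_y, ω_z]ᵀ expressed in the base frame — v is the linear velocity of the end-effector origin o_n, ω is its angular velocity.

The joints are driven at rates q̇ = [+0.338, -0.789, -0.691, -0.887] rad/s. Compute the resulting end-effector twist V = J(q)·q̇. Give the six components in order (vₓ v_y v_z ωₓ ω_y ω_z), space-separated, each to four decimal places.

o_n = [0.1734, -0.0792, -0.4477]
J₁: ẑ×o_n = [0.0792, 0.1734, -0.0000], ω = ẑ
J2: z=[-0.4067, -0.9135, 0.0000] o=[0.5755, -0.2562, 0.0000] → [0.4090, -0.1821, -0.4394, -0.4067, -0.9135, 0.0000]
J3: z=[0.5370, -0.2391, -0.8090] o=[0.1173, -0.0522, -0.3644] → [-0.0019, -0.0007, -0.0011, 0.5370, -0.2391, -0.8090]
J4: z=[-0.8350, -0.2870, -0.4694] o=[0.2051, -0.2225, -0.4165] → [0.0762, -0.0112, -0.1287, -0.8350, -0.2870, -0.4694]
V = J·q̇ = [-0.3622, 0.2126, 0.4616, 0.6905, 1.1405, 1.3134]

-0.3622 0.2126 0.4616 0.6905 1.1405 1.3134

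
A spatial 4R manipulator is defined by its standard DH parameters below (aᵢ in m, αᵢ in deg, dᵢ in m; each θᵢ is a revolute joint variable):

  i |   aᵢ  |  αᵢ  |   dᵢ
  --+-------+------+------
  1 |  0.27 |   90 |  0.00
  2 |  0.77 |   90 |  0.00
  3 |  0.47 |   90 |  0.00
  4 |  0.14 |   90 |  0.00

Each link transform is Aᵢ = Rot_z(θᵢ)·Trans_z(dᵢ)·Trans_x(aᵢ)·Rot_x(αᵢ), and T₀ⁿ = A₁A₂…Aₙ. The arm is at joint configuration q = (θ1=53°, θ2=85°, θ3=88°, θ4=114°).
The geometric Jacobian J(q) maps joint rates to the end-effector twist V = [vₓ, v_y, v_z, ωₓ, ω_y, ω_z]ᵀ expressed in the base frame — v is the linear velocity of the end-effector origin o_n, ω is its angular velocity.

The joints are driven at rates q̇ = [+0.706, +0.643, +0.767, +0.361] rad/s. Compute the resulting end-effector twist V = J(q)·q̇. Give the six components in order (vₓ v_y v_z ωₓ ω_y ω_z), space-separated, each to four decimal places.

-0.4423 0.0177 -0.1893 0.9822 0.2559 0.9986

o_n = [0.6100, 0.1236, 0.7703]
J₁: ẑ×o_n = [-0.1236, 0.6100, 0.0000], ω = ẑ
J2: z=[0.7986, -0.6018, 0.0000] o=[0.1625, 0.2156, 0.0000] → [-0.4636, -0.6152, 0.1958, 0.7986, -0.6018, 0.0000]
J3: z=[0.5995, 0.7956, -0.0872] o=[0.2029, 0.2692, 0.7671] → [-0.0101, -0.0374, -0.4112, 0.5995, 0.7956, -0.0872]
J4: z=[0.0245, 0.0906, 0.9956] o=[0.5789, -0.0123, 0.7834] → [-0.1365, 0.0313, 0.0005, 0.0245, 0.0906, 0.9956]
V = J·q̇ = [-0.4423, 0.0177, -0.1893, 0.9822, 0.2559, 0.9986]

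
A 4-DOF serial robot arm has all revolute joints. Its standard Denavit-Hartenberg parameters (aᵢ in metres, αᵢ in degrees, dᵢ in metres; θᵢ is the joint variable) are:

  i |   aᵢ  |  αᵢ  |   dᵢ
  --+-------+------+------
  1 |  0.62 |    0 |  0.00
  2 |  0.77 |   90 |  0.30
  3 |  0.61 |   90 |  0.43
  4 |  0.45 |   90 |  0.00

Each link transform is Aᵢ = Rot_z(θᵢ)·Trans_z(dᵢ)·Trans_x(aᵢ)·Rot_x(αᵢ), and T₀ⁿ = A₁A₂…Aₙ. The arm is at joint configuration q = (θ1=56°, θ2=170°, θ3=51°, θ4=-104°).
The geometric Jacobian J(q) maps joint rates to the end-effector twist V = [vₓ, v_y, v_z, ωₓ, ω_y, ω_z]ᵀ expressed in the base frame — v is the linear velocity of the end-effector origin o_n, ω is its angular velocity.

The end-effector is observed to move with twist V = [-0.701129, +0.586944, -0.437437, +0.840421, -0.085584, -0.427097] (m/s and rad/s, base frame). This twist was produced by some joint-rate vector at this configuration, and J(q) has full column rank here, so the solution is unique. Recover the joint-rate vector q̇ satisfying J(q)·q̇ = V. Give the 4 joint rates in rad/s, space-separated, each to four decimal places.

o_n = [-0.4025, -0.2714, 0.6895]
J₁: ẑ×o_n = [0.2714, -0.4025, 0.0000], ω = ẑ
J2: z=[0.0000, 0.0000, 1.0000] o=[0.3467, 0.5140, 0.0000] → [0.7854, -0.7492, 0.0000, 0.0000, 0.0000, 1.0000]
J3: z=[-0.7193, 0.6947, 0.0000] o=[-0.1882, -0.0399, 0.3000] → [0.2705, 0.2802, 0.3154, -0.7193, 0.6947, 0.0000]
J4: z=[-0.5399, -0.5590, -0.6293] o=[-0.7642, -0.0173, 0.7741] → [-0.1126, -0.2733, 0.3393, -0.5399, -0.5590, -0.6293]
q̇ = J⁺·V = [-0.1370, -0.7130, -0.6640, -0.6720]

-0.1370 -0.7130 -0.6640 -0.6720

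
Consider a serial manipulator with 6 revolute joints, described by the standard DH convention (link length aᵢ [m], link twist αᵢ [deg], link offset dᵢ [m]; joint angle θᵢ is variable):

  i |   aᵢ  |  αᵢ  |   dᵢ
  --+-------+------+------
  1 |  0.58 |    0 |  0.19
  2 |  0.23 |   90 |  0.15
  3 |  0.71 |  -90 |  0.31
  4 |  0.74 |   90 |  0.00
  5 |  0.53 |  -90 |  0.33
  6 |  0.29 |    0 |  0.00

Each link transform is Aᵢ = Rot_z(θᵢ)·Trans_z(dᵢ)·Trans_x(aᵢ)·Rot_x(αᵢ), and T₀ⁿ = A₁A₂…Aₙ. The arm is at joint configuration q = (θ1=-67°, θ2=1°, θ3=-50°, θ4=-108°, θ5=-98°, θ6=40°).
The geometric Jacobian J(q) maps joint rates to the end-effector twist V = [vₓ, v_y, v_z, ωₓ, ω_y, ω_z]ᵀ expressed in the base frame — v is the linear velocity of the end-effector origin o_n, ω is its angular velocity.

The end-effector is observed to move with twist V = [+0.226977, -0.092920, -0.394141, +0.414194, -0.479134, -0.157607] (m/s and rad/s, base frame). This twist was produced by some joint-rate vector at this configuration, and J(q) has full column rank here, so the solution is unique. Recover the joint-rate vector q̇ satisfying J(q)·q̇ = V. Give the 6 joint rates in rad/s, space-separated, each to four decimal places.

o_n = [-0.6080, -0.7980, -0.4277]
J₁: ẑ×o_n = [0.7980, -0.6080, 0.0000], ω = ẑ
J2: z=[0.0000, 0.0000, 1.0000] o=[0.2266, -0.5339, 0.1900] → [0.2641, -0.8346, 0.0000, 0.0000, 0.0000, 1.0000]
J3: z=[-0.9135, -0.4067, 0.0000] o=[0.3202, -0.7440, 0.3400] → [0.3122, -0.7013, -0.3282, -0.9135, -0.4067, 0.0000]
J4: z=[0.3116, -0.6998, 0.6428] o=[0.2226, -1.2870, -0.2039] → [-0.1577, -0.4642, -0.4289, 0.3116, -0.6998, 0.6428]
J5: z=[0.0337, 0.6842, 0.7286] o=[-0.4801, -1.4390, -0.0287] → [-0.7399, -0.0797, 0.1090, 0.0337, 0.6842, 0.7286]
J6: z=[-0.9837, -0.1060, 0.1450] o=[-0.5625, -0.8308, -0.1431] → [0.0254, -0.2865, -0.0371, -0.9837, -0.1060, 0.1450]
q̇ = J⁺·V = [0.3840, -0.7130, 0.7540, 0.4380, 0.0440, -0.9810]

0.3840 -0.7130 0.7540 0.4380 0.0440 -0.9810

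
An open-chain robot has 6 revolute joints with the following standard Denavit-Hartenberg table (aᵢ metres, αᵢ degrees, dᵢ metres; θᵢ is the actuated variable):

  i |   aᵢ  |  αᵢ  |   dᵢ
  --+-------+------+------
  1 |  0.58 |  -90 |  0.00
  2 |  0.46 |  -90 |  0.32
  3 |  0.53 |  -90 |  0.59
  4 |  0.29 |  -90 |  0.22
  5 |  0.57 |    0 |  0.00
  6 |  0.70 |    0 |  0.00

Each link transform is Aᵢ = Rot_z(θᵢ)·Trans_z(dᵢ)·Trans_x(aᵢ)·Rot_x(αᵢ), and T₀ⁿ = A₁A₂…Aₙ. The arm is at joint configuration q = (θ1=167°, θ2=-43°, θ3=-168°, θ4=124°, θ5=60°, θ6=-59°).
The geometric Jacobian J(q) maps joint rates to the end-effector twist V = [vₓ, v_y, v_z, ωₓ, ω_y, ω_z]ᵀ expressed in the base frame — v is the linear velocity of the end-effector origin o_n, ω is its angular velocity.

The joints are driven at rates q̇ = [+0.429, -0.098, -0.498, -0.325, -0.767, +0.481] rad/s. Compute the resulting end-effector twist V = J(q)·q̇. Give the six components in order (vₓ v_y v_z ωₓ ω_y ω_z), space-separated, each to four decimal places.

o_n = [-0.6683, 0.1519, 0.7367]
J₁: ẑ×o_n = [-0.1519, -0.6683, 0.0000], ω = ẑ
J2: z=[-0.2250, -0.9744, 0.0000] o=[-0.5651, 0.1305, 0.0000] → [-0.7178, 0.1657, -0.1054, -0.2250, -0.9744, 0.0000]
J3: z=[-0.6645, 0.1534, -0.7314] o=[-0.9649, -0.1056, 0.3137] → [0.2532, 0.0642, -0.2166, -0.6645, 0.1534, -0.7314]
J4: z=[-0.3682, -0.9189, 0.1418] o=[-1.0123, -0.2078, -0.4713] → [-1.1610, 0.4936, 0.1837, -0.3682, -0.9189, 0.1418]
J5: z=[-0.9107, 0.3871, 0.1441] o=[-1.0390, -0.3879, -0.1561] → [0.2679, 0.8665, -0.6351, -0.9107, 0.3871, 0.1441]
J6: z=[-0.9107, 0.3871, 0.1441] o=[-0.8039, 0.0874, 0.0530] → [0.2554, 0.6422, -0.1112, -0.9107, 0.3871, 0.1441]
V = J·q̇ = [0.1738, -0.8510, 0.4921, 0.7331, 0.2070, 0.7059]

0.1738 -0.8510 0.4921 0.7331 0.2070 0.7059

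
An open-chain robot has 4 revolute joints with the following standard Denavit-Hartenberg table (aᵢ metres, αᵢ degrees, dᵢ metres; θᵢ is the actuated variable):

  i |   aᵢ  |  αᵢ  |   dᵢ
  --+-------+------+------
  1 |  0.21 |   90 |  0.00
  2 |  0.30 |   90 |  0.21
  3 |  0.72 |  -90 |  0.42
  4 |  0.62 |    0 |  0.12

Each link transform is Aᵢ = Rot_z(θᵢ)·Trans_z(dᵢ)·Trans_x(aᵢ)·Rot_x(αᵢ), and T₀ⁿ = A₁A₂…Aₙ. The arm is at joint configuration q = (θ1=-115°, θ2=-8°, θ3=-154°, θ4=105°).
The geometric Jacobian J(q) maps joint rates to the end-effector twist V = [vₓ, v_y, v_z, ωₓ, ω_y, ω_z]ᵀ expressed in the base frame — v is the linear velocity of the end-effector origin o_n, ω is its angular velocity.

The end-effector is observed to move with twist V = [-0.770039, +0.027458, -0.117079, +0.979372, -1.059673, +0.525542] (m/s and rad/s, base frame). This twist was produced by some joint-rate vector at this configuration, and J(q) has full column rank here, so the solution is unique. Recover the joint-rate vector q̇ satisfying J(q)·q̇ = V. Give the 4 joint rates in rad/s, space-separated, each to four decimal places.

o_n = [0.0934, -0.1385, 0.1981]
J₁: ẑ×o_n = [0.1385, 0.0934, -0.0000], ω = ẑ
J2: z=[-0.9063, 0.4226, 0.0000] o=[-0.0887, -0.1903, 0.0000] → [0.0837, 0.1795, -0.1239, -0.9063, 0.4226, 0.0000]
J3: z=[0.0588, 0.1261, -0.9903] o=[-0.4046, -0.3708, -0.0418] → [0.2603, -0.5072, -0.0491, 0.0588, 0.1261, -0.9903]
J4: z=[0.6311, -0.7733, -0.0610] o=[0.1770, 0.1296, -0.3676] → [-0.4538, -0.3519, -0.2338, 0.6311, -0.7733, -0.0610]
q̇ = J⁺·V = [-0.3580, -0.4780, -0.9510, 0.9540]

-0.3580 -0.4780 -0.9510 0.9540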